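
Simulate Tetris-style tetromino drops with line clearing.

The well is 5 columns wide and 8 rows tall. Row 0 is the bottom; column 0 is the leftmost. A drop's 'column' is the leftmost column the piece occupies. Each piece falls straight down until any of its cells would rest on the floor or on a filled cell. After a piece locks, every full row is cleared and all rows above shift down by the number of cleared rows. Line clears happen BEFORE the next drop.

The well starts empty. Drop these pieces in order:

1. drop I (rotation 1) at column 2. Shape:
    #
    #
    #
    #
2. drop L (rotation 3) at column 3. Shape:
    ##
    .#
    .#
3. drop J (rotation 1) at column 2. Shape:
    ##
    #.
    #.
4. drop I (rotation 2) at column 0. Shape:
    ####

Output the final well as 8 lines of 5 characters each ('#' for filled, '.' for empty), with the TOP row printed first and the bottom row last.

Answer: ####.
..##.
..#..
..#..
..#..
..###
..#.#
..#.#

Derivation:
Drop 1: I rot1 at col 2 lands with bottom-row=0; cleared 0 line(s) (total 0); column heights now [0 0 4 0 0], max=4
Drop 2: L rot3 at col 3 lands with bottom-row=0; cleared 0 line(s) (total 0); column heights now [0 0 4 3 3], max=4
Drop 3: J rot1 at col 2 lands with bottom-row=4; cleared 0 line(s) (total 0); column heights now [0 0 7 7 3], max=7
Drop 4: I rot2 at col 0 lands with bottom-row=7; cleared 0 line(s) (total 0); column heights now [8 8 8 8 3], max=8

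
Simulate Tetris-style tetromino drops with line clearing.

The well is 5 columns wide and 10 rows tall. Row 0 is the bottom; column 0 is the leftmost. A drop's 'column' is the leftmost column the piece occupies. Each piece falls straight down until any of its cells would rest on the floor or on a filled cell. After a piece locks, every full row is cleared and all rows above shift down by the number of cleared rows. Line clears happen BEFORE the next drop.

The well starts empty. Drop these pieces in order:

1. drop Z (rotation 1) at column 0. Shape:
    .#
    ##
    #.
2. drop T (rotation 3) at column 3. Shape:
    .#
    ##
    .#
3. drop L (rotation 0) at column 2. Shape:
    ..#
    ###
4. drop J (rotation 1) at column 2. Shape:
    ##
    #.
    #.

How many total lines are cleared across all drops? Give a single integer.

Answer: 0

Derivation:
Drop 1: Z rot1 at col 0 lands with bottom-row=0; cleared 0 line(s) (total 0); column heights now [2 3 0 0 0], max=3
Drop 2: T rot3 at col 3 lands with bottom-row=0; cleared 0 line(s) (total 0); column heights now [2 3 0 2 3], max=3
Drop 3: L rot0 at col 2 lands with bottom-row=3; cleared 0 line(s) (total 0); column heights now [2 3 4 4 5], max=5
Drop 4: J rot1 at col 2 lands with bottom-row=4; cleared 0 line(s) (total 0); column heights now [2 3 7 7 5], max=7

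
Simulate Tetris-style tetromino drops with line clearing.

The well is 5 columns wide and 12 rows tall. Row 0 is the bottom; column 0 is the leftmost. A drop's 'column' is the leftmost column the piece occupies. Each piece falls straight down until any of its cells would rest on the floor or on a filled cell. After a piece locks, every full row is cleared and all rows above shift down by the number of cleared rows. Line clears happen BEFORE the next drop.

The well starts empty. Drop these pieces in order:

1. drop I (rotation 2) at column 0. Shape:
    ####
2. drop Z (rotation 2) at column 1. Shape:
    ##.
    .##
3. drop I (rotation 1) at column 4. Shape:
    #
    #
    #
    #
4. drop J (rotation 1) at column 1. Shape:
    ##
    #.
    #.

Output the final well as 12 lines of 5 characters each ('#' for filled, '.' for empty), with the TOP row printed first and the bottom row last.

Answer: .....
.....
.....
.....
.....
.....
.....
.##..
.#...
.#..#
.##.#
..###

Derivation:
Drop 1: I rot2 at col 0 lands with bottom-row=0; cleared 0 line(s) (total 0); column heights now [1 1 1 1 0], max=1
Drop 2: Z rot2 at col 1 lands with bottom-row=1; cleared 0 line(s) (total 0); column heights now [1 3 3 2 0], max=3
Drop 3: I rot1 at col 4 lands with bottom-row=0; cleared 1 line(s) (total 1); column heights now [0 2 2 1 3], max=3
Drop 4: J rot1 at col 1 lands with bottom-row=2; cleared 0 line(s) (total 1); column heights now [0 5 5 1 3], max=5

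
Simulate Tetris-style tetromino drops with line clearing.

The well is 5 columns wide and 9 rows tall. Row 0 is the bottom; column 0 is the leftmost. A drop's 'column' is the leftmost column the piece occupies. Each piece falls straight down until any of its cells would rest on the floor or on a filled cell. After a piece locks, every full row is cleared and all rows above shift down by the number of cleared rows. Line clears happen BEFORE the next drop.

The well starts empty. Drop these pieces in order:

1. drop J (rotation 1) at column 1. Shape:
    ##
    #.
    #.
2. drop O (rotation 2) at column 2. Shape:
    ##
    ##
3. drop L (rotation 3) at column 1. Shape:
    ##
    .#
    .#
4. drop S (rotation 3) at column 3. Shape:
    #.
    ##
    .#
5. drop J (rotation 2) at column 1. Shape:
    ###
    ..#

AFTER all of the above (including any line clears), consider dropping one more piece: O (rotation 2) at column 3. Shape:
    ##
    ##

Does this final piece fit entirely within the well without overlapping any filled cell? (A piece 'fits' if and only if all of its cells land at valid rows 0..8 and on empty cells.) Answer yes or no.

Answer: no

Derivation:
Drop 1: J rot1 at col 1 lands with bottom-row=0; cleared 0 line(s) (total 0); column heights now [0 3 3 0 0], max=3
Drop 2: O rot2 at col 2 lands with bottom-row=3; cleared 0 line(s) (total 0); column heights now [0 3 5 5 0], max=5
Drop 3: L rot3 at col 1 lands with bottom-row=5; cleared 0 line(s) (total 0); column heights now [0 8 8 5 0], max=8
Drop 4: S rot3 at col 3 lands with bottom-row=4; cleared 0 line(s) (total 0); column heights now [0 8 8 7 6], max=8
Drop 5: J rot2 at col 1 lands with bottom-row=7; cleared 0 line(s) (total 0); column heights now [0 9 9 9 6], max=9
Test piece O rot2 at col 3 (width 2): heights before test = [0 9 9 9 6]; fits = False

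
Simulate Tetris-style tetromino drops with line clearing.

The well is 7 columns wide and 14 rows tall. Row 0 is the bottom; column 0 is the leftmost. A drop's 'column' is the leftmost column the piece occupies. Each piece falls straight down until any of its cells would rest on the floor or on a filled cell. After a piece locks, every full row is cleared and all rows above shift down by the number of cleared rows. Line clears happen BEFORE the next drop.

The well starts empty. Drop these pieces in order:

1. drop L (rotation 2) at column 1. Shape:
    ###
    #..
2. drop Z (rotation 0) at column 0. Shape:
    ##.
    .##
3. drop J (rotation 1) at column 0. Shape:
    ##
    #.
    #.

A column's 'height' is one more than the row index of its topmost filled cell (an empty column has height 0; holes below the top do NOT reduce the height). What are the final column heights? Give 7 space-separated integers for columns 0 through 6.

Drop 1: L rot2 at col 1 lands with bottom-row=0; cleared 0 line(s) (total 0); column heights now [0 2 2 2 0 0 0], max=2
Drop 2: Z rot0 at col 0 lands with bottom-row=2; cleared 0 line(s) (total 0); column heights now [4 4 3 2 0 0 0], max=4
Drop 3: J rot1 at col 0 lands with bottom-row=4; cleared 0 line(s) (total 0); column heights now [7 7 3 2 0 0 0], max=7

Answer: 7 7 3 2 0 0 0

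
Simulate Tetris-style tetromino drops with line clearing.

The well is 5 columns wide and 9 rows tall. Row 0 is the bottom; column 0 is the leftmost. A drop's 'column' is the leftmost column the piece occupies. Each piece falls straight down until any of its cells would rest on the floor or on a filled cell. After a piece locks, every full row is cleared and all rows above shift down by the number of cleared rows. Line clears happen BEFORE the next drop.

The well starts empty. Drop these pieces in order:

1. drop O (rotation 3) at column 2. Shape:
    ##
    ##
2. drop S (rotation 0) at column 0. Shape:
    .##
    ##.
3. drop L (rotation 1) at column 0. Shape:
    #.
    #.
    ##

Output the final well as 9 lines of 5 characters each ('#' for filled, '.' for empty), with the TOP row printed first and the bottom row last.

Drop 1: O rot3 at col 2 lands with bottom-row=0; cleared 0 line(s) (total 0); column heights now [0 0 2 2 0], max=2
Drop 2: S rot0 at col 0 lands with bottom-row=1; cleared 0 line(s) (total 0); column heights now [2 3 3 2 0], max=3
Drop 3: L rot1 at col 0 lands with bottom-row=3; cleared 0 line(s) (total 0); column heights now [6 4 3 2 0], max=6

Answer: .....
.....
.....
#....
#....
##...
.##..
####.
..##.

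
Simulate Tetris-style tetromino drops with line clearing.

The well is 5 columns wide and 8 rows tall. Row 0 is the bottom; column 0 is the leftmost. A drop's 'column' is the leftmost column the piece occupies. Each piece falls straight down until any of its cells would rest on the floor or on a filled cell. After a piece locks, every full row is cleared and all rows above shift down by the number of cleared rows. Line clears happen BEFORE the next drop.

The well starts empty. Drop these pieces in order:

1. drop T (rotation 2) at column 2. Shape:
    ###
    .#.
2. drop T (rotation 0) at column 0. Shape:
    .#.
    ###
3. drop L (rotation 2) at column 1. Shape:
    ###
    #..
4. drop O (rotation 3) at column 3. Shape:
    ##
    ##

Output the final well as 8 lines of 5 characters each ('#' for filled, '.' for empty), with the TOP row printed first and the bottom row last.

Answer: ...##
...##
.###.
.#...
.#...
###..
..###
...#.

Derivation:
Drop 1: T rot2 at col 2 lands with bottom-row=0; cleared 0 line(s) (total 0); column heights now [0 0 2 2 2], max=2
Drop 2: T rot0 at col 0 lands with bottom-row=2; cleared 0 line(s) (total 0); column heights now [3 4 3 2 2], max=4
Drop 3: L rot2 at col 1 lands with bottom-row=4; cleared 0 line(s) (total 0); column heights now [3 6 6 6 2], max=6
Drop 4: O rot3 at col 3 lands with bottom-row=6; cleared 0 line(s) (total 0); column heights now [3 6 6 8 8], max=8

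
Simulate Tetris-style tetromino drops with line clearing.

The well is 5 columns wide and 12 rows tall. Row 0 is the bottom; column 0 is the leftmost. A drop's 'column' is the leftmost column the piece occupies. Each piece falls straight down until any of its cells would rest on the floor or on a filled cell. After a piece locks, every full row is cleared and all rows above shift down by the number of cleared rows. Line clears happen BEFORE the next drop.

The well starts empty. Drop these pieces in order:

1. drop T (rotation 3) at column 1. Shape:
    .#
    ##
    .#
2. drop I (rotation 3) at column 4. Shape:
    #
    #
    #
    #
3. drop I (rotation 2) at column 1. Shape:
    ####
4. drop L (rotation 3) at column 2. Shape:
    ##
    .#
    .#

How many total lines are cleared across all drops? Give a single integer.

Answer: 0

Derivation:
Drop 1: T rot3 at col 1 lands with bottom-row=0; cleared 0 line(s) (total 0); column heights now [0 2 3 0 0], max=3
Drop 2: I rot3 at col 4 lands with bottom-row=0; cleared 0 line(s) (total 0); column heights now [0 2 3 0 4], max=4
Drop 3: I rot2 at col 1 lands with bottom-row=4; cleared 0 line(s) (total 0); column heights now [0 5 5 5 5], max=5
Drop 4: L rot3 at col 2 lands with bottom-row=5; cleared 0 line(s) (total 0); column heights now [0 5 8 8 5], max=8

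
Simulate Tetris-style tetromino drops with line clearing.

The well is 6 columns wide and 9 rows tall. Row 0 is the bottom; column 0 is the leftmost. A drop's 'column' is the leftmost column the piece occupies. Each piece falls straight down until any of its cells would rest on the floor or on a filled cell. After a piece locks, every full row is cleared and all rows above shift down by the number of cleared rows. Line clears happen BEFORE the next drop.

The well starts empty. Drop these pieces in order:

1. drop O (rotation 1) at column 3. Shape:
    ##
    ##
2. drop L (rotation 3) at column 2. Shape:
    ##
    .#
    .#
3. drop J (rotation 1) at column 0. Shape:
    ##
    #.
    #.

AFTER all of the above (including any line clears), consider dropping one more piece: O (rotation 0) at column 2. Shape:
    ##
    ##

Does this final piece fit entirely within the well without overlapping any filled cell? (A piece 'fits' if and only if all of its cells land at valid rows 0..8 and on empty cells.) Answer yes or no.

Drop 1: O rot1 at col 3 lands with bottom-row=0; cleared 0 line(s) (total 0); column heights now [0 0 0 2 2 0], max=2
Drop 2: L rot3 at col 2 lands with bottom-row=2; cleared 0 line(s) (total 0); column heights now [0 0 5 5 2 0], max=5
Drop 3: J rot1 at col 0 lands with bottom-row=0; cleared 0 line(s) (total 0); column heights now [3 3 5 5 2 0], max=5
Test piece O rot0 at col 2 (width 2): heights before test = [3 3 5 5 2 0]; fits = True

Answer: yes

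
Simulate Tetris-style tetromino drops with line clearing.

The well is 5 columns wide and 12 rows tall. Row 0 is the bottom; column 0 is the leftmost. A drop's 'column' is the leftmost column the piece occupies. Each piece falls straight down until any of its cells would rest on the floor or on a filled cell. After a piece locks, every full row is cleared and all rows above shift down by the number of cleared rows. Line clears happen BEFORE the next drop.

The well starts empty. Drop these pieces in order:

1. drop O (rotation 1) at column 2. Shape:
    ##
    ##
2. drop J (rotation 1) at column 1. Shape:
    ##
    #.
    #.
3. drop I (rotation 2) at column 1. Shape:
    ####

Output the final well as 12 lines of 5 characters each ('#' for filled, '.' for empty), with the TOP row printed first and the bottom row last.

Answer: .....
.....
.....
.....
.....
.....
.....
.....
.####
.##..
.###.
.###.

Derivation:
Drop 1: O rot1 at col 2 lands with bottom-row=0; cleared 0 line(s) (total 0); column heights now [0 0 2 2 0], max=2
Drop 2: J rot1 at col 1 lands with bottom-row=0; cleared 0 line(s) (total 0); column heights now [0 3 3 2 0], max=3
Drop 3: I rot2 at col 1 lands with bottom-row=3; cleared 0 line(s) (total 0); column heights now [0 4 4 4 4], max=4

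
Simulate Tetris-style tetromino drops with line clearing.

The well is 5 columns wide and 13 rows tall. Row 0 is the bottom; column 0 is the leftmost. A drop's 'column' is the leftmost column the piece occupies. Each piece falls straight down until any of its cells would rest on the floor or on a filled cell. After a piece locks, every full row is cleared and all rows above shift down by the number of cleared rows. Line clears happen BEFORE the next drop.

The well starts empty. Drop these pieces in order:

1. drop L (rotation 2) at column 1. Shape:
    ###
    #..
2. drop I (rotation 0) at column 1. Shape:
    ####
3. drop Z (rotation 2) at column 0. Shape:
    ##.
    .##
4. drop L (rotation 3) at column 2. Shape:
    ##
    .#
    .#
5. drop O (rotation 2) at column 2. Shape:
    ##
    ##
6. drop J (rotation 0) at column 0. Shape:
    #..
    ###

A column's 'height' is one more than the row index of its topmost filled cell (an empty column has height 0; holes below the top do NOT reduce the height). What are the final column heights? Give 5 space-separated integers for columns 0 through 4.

Drop 1: L rot2 at col 1 lands with bottom-row=0; cleared 0 line(s) (total 0); column heights now [0 2 2 2 0], max=2
Drop 2: I rot0 at col 1 lands with bottom-row=2; cleared 0 line(s) (total 0); column heights now [0 3 3 3 3], max=3
Drop 3: Z rot2 at col 0 lands with bottom-row=3; cleared 0 line(s) (total 0); column heights now [5 5 4 3 3], max=5
Drop 4: L rot3 at col 2 lands with bottom-row=3; cleared 0 line(s) (total 0); column heights now [5 5 6 6 3], max=6
Drop 5: O rot2 at col 2 lands with bottom-row=6; cleared 0 line(s) (total 0); column heights now [5 5 8 8 3], max=8
Drop 6: J rot0 at col 0 lands with bottom-row=8; cleared 0 line(s) (total 0); column heights now [10 9 9 8 3], max=10

Answer: 10 9 9 8 3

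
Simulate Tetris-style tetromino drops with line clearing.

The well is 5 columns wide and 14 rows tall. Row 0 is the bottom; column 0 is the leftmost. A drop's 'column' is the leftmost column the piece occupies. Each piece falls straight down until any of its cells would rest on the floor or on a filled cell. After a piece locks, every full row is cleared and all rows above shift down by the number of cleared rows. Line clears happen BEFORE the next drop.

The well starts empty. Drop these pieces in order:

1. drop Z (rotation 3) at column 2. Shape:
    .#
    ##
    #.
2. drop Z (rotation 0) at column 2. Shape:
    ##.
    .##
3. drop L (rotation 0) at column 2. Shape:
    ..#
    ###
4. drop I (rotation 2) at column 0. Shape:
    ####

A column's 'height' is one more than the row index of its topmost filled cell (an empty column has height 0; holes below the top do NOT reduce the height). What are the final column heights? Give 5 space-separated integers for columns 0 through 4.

Answer: 0 0 6 6 6

Derivation:
Drop 1: Z rot3 at col 2 lands with bottom-row=0; cleared 0 line(s) (total 0); column heights now [0 0 2 3 0], max=3
Drop 2: Z rot0 at col 2 lands with bottom-row=3; cleared 0 line(s) (total 0); column heights now [0 0 5 5 4], max=5
Drop 3: L rot0 at col 2 lands with bottom-row=5; cleared 0 line(s) (total 0); column heights now [0 0 6 6 7], max=7
Drop 4: I rot2 at col 0 lands with bottom-row=6; cleared 1 line(s) (total 1); column heights now [0 0 6 6 6], max=6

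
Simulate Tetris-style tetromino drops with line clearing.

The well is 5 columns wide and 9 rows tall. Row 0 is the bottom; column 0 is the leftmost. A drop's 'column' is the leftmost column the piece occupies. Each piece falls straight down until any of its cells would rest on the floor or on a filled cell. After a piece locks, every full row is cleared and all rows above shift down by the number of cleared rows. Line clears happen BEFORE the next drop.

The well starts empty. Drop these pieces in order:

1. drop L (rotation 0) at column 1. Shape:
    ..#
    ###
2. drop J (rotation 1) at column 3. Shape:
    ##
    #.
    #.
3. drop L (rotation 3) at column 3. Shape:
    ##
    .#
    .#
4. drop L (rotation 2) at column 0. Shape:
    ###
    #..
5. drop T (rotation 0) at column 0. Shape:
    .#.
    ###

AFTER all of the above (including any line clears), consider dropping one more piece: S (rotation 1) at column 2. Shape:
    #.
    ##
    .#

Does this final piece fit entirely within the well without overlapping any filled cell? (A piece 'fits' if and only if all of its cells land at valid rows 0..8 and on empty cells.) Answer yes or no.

Drop 1: L rot0 at col 1 lands with bottom-row=0; cleared 0 line(s) (total 0); column heights now [0 1 1 2 0], max=2
Drop 2: J rot1 at col 3 lands with bottom-row=2; cleared 0 line(s) (total 0); column heights now [0 1 1 5 5], max=5
Drop 3: L rot3 at col 3 lands with bottom-row=5; cleared 0 line(s) (total 0); column heights now [0 1 1 8 8], max=8
Drop 4: L rot2 at col 0 lands with bottom-row=0; cleared 0 line(s) (total 0); column heights now [2 2 2 8 8], max=8
Drop 5: T rot0 at col 0 lands with bottom-row=2; cleared 0 line(s) (total 0); column heights now [3 4 3 8 8], max=8
Test piece S rot1 at col 2 (width 2): heights before test = [3 4 3 8 8]; fits = False

Answer: no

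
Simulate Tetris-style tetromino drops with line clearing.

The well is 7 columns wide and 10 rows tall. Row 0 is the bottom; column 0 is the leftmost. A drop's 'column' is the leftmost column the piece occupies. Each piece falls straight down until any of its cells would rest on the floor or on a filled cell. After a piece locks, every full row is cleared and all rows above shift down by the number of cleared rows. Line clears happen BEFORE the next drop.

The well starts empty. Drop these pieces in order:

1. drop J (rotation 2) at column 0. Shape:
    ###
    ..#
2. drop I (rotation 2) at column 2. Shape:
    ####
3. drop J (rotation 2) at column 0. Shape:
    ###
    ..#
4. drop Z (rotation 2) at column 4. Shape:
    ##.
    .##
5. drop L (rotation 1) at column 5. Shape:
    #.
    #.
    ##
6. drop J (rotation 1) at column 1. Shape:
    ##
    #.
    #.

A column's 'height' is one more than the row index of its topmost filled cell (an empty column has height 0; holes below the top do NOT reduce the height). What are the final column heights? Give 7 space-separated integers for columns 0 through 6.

Answer: 5 8 8 3 5 8 6

Derivation:
Drop 1: J rot2 at col 0 lands with bottom-row=0; cleared 0 line(s) (total 0); column heights now [2 2 2 0 0 0 0], max=2
Drop 2: I rot2 at col 2 lands with bottom-row=2; cleared 0 line(s) (total 0); column heights now [2 2 3 3 3 3 0], max=3
Drop 3: J rot2 at col 0 lands with bottom-row=3; cleared 0 line(s) (total 0); column heights now [5 5 5 3 3 3 0], max=5
Drop 4: Z rot2 at col 4 lands with bottom-row=3; cleared 0 line(s) (total 0); column heights now [5 5 5 3 5 5 4], max=5
Drop 5: L rot1 at col 5 lands with bottom-row=5; cleared 0 line(s) (total 0); column heights now [5 5 5 3 5 8 6], max=8
Drop 6: J rot1 at col 1 lands with bottom-row=5; cleared 0 line(s) (total 0); column heights now [5 8 8 3 5 8 6], max=8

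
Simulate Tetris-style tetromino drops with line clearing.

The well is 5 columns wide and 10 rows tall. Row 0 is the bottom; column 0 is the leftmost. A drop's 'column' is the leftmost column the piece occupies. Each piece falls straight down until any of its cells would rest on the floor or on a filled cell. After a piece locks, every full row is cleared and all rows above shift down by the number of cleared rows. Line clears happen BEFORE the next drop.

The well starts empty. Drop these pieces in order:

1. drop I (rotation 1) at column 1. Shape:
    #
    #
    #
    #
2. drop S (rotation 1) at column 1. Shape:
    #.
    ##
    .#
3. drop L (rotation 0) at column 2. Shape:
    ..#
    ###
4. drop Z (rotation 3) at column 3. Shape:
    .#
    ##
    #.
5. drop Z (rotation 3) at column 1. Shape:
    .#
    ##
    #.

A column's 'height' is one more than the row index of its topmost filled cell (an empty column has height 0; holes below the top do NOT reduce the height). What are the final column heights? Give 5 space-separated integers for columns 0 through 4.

Drop 1: I rot1 at col 1 lands with bottom-row=0; cleared 0 line(s) (total 0); column heights now [0 4 0 0 0], max=4
Drop 2: S rot1 at col 1 lands with bottom-row=3; cleared 0 line(s) (total 0); column heights now [0 6 5 0 0], max=6
Drop 3: L rot0 at col 2 lands with bottom-row=5; cleared 0 line(s) (total 0); column heights now [0 6 6 6 7], max=7
Drop 4: Z rot3 at col 3 lands with bottom-row=6; cleared 0 line(s) (total 0); column heights now [0 6 6 8 9], max=9
Drop 5: Z rot3 at col 1 lands with bottom-row=6; cleared 0 line(s) (total 0); column heights now [0 8 9 8 9], max=9

Answer: 0 8 9 8 9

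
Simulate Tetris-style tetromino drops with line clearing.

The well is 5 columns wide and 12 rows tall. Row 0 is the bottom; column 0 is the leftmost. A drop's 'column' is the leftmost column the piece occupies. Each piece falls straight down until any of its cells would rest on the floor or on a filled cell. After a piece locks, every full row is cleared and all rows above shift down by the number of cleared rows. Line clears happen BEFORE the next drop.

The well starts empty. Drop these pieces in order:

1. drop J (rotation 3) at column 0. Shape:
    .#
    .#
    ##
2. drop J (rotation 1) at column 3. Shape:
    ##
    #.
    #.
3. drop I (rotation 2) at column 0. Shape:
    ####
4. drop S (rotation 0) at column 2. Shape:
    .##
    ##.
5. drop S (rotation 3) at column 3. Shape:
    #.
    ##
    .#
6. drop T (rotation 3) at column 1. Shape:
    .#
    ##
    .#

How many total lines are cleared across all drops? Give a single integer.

Drop 1: J rot3 at col 0 lands with bottom-row=0; cleared 0 line(s) (total 0); column heights now [1 3 0 0 0], max=3
Drop 2: J rot1 at col 3 lands with bottom-row=0; cleared 0 line(s) (total 0); column heights now [1 3 0 3 3], max=3
Drop 3: I rot2 at col 0 lands with bottom-row=3; cleared 0 line(s) (total 0); column heights now [4 4 4 4 3], max=4
Drop 4: S rot0 at col 2 lands with bottom-row=4; cleared 0 line(s) (total 0); column heights now [4 4 5 6 6], max=6
Drop 5: S rot3 at col 3 lands with bottom-row=6; cleared 0 line(s) (total 0); column heights now [4 4 5 9 8], max=9
Drop 6: T rot3 at col 1 lands with bottom-row=5; cleared 0 line(s) (total 0); column heights now [4 7 8 9 8], max=9

Answer: 0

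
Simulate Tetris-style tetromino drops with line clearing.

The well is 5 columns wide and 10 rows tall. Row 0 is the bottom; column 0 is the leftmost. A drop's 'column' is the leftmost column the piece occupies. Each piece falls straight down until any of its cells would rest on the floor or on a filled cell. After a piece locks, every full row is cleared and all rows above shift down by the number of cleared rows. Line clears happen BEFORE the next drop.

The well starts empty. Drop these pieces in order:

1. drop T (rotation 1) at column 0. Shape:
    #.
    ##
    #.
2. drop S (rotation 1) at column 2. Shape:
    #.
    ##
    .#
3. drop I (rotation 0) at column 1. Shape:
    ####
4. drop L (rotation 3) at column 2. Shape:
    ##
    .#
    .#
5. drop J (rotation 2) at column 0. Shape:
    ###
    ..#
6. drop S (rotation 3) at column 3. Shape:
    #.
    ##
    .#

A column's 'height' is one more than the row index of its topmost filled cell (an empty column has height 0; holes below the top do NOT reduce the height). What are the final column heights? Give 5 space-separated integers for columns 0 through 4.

Drop 1: T rot1 at col 0 lands with bottom-row=0; cleared 0 line(s) (total 0); column heights now [3 2 0 0 0], max=3
Drop 2: S rot1 at col 2 lands with bottom-row=0; cleared 0 line(s) (total 0); column heights now [3 2 3 2 0], max=3
Drop 3: I rot0 at col 1 lands with bottom-row=3; cleared 0 line(s) (total 0); column heights now [3 4 4 4 4], max=4
Drop 4: L rot3 at col 2 lands with bottom-row=4; cleared 0 line(s) (total 0); column heights now [3 4 7 7 4], max=7
Drop 5: J rot2 at col 0 lands with bottom-row=7; cleared 0 line(s) (total 0); column heights now [9 9 9 7 4], max=9
Drop 6: S rot3 at col 3 lands with bottom-row=6; cleared 0 line(s) (total 0); column heights now [9 9 9 9 8], max=9

Answer: 9 9 9 9 8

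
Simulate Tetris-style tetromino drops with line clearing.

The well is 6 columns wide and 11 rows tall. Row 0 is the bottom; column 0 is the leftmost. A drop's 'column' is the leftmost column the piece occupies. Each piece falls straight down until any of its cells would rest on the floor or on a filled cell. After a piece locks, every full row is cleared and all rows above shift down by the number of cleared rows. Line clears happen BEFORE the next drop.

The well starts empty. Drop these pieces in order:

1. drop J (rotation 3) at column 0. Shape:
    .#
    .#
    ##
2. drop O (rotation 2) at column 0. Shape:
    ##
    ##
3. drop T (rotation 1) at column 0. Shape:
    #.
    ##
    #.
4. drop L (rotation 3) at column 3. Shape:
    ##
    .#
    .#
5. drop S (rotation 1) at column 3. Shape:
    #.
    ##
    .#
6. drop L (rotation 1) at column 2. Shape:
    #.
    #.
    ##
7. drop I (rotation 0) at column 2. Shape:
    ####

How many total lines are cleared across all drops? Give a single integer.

Answer: 0

Derivation:
Drop 1: J rot3 at col 0 lands with bottom-row=0; cleared 0 line(s) (total 0); column heights now [1 3 0 0 0 0], max=3
Drop 2: O rot2 at col 0 lands with bottom-row=3; cleared 0 line(s) (total 0); column heights now [5 5 0 0 0 0], max=5
Drop 3: T rot1 at col 0 lands with bottom-row=5; cleared 0 line(s) (total 0); column heights now [8 7 0 0 0 0], max=8
Drop 4: L rot3 at col 3 lands with bottom-row=0; cleared 0 line(s) (total 0); column heights now [8 7 0 3 3 0], max=8
Drop 5: S rot1 at col 3 lands with bottom-row=3; cleared 0 line(s) (total 0); column heights now [8 7 0 6 5 0], max=8
Drop 6: L rot1 at col 2 lands with bottom-row=6; cleared 0 line(s) (total 0); column heights now [8 7 9 7 5 0], max=9
Drop 7: I rot0 at col 2 lands with bottom-row=9; cleared 0 line(s) (total 0); column heights now [8 7 10 10 10 10], max=10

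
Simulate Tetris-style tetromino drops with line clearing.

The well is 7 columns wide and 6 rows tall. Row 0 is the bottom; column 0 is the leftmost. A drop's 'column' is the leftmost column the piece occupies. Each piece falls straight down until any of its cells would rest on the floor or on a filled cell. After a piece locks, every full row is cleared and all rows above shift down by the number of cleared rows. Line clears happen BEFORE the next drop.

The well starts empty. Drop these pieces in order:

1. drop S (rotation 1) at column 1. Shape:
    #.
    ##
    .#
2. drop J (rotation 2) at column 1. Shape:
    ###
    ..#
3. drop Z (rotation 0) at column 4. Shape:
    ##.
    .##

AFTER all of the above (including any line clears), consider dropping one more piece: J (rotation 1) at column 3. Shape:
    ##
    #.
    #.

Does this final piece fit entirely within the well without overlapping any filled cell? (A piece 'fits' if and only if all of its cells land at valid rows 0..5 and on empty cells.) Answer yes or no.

Drop 1: S rot1 at col 1 lands with bottom-row=0; cleared 0 line(s) (total 0); column heights now [0 3 2 0 0 0 0], max=3
Drop 2: J rot2 at col 1 lands with bottom-row=2; cleared 0 line(s) (total 0); column heights now [0 4 4 4 0 0 0], max=4
Drop 3: Z rot0 at col 4 lands with bottom-row=0; cleared 0 line(s) (total 0); column heights now [0 4 4 4 2 2 1], max=4
Test piece J rot1 at col 3 (width 2): heights before test = [0 4 4 4 2 2 1]; fits = False

Answer: no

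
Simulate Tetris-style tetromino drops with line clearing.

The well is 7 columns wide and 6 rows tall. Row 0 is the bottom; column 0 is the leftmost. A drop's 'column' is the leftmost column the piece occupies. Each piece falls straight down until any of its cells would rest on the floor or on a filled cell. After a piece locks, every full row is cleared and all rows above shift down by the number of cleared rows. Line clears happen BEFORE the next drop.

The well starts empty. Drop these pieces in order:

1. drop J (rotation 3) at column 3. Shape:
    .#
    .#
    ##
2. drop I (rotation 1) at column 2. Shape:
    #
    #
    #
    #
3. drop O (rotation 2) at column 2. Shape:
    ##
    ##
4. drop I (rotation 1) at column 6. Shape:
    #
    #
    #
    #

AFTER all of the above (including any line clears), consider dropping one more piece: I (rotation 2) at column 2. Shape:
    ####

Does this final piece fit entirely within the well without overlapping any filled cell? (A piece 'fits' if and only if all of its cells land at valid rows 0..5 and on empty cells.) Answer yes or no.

Answer: no

Derivation:
Drop 1: J rot3 at col 3 lands with bottom-row=0; cleared 0 line(s) (total 0); column heights now [0 0 0 1 3 0 0], max=3
Drop 2: I rot1 at col 2 lands with bottom-row=0; cleared 0 line(s) (total 0); column heights now [0 0 4 1 3 0 0], max=4
Drop 3: O rot2 at col 2 lands with bottom-row=4; cleared 0 line(s) (total 0); column heights now [0 0 6 6 3 0 0], max=6
Drop 4: I rot1 at col 6 lands with bottom-row=0; cleared 0 line(s) (total 0); column heights now [0 0 6 6 3 0 4], max=6
Test piece I rot2 at col 2 (width 4): heights before test = [0 0 6 6 3 0 4]; fits = False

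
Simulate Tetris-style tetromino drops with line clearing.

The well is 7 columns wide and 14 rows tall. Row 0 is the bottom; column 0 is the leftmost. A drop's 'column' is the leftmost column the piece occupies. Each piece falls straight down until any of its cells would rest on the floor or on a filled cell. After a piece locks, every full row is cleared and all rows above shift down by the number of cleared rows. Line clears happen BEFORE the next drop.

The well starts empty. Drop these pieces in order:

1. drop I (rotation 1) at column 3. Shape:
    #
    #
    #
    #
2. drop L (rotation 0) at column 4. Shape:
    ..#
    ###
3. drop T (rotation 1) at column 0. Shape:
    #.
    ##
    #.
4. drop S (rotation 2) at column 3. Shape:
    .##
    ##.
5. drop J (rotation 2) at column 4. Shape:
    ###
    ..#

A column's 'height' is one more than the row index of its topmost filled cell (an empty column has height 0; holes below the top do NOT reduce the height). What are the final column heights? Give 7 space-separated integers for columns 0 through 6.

Answer: 3 2 0 5 7 7 7

Derivation:
Drop 1: I rot1 at col 3 lands with bottom-row=0; cleared 0 line(s) (total 0); column heights now [0 0 0 4 0 0 0], max=4
Drop 2: L rot0 at col 4 lands with bottom-row=0; cleared 0 line(s) (total 0); column heights now [0 0 0 4 1 1 2], max=4
Drop 3: T rot1 at col 0 lands with bottom-row=0; cleared 0 line(s) (total 0); column heights now [3 2 0 4 1 1 2], max=4
Drop 4: S rot2 at col 3 lands with bottom-row=4; cleared 0 line(s) (total 0); column heights now [3 2 0 5 6 6 2], max=6
Drop 5: J rot2 at col 4 lands with bottom-row=5; cleared 0 line(s) (total 0); column heights now [3 2 0 5 7 7 7], max=7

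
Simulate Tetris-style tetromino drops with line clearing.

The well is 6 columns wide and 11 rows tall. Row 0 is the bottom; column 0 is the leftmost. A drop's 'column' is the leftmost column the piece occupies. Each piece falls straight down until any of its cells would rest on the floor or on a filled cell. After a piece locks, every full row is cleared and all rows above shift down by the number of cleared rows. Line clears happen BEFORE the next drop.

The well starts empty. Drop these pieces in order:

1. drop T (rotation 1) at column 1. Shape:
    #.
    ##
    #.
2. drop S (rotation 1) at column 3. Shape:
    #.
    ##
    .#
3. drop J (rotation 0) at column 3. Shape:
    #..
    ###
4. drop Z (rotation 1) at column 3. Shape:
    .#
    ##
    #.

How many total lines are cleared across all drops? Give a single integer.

Drop 1: T rot1 at col 1 lands with bottom-row=0; cleared 0 line(s) (total 0); column heights now [0 3 2 0 0 0], max=3
Drop 2: S rot1 at col 3 lands with bottom-row=0; cleared 0 line(s) (total 0); column heights now [0 3 2 3 2 0], max=3
Drop 3: J rot0 at col 3 lands with bottom-row=3; cleared 0 line(s) (total 0); column heights now [0 3 2 5 4 4], max=5
Drop 4: Z rot1 at col 3 lands with bottom-row=5; cleared 0 line(s) (total 0); column heights now [0 3 2 7 8 4], max=8

Answer: 0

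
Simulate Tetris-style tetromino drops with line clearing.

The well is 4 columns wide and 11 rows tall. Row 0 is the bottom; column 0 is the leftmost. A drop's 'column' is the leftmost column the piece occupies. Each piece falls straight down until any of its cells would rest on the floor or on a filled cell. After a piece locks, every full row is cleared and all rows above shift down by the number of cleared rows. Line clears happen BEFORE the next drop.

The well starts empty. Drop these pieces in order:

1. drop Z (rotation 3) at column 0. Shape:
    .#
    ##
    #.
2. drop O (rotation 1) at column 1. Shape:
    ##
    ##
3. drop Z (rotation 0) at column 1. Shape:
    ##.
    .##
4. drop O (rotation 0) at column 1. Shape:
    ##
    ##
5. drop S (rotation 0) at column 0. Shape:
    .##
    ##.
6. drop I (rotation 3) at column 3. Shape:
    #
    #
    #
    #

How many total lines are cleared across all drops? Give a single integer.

Drop 1: Z rot3 at col 0 lands with bottom-row=0; cleared 0 line(s) (total 0); column heights now [2 3 0 0], max=3
Drop 2: O rot1 at col 1 lands with bottom-row=3; cleared 0 line(s) (total 0); column heights now [2 5 5 0], max=5
Drop 3: Z rot0 at col 1 lands with bottom-row=5; cleared 0 line(s) (total 0); column heights now [2 7 7 6], max=7
Drop 4: O rot0 at col 1 lands with bottom-row=7; cleared 0 line(s) (total 0); column heights now [2 9 9 6], max=9
Drop 5: S rot0 at col 0 lands with bottom-row=9; cleared 0 line(s) (total 0); column heights now [10 11 11 6], max=11
Drop 6: I rot3 at col 3 lands with bottom-row=6; cleared 0 line(s) (total 0); column heights now [10 11 11 10], max=11

Answer: 0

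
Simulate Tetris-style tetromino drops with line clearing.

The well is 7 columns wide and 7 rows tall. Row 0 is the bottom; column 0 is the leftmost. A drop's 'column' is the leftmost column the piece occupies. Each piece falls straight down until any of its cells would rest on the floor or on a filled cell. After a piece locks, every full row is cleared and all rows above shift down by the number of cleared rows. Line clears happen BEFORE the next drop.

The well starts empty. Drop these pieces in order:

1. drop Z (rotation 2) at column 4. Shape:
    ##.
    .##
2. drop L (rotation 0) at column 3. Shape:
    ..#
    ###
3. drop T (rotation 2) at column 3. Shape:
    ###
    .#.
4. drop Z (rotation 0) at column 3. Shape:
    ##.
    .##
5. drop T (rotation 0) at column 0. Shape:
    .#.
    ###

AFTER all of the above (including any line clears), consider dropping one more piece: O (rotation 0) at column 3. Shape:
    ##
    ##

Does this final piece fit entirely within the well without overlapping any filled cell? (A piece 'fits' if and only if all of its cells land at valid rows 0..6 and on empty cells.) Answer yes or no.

Answer: no

Derivation:
Drop 1: Z rot2 at col 4 lands with bottom-row=0; cleared 0 line(s) (total 0); column heights now [0 0 0 0 2 2 1], max=2
Drop 2: L rot0 at col 3 lands with bottom-row=2; cleared 0 line(s) (total 0); column heights now [0 0 0 3 3 4 1], max=4
Drop 3: T rot2 at col 3 lands with bottom-row=3; cleared 0 line(s) (total 0); column heights now [0 0 0 5 5 5 1], max=5
Drop 4: Z rot0 at col 3 lands with bottom-row=5; cleared 0 line(s) (total 0); column heights now [0 0 0 7 7 6 1], max=7
Drop 5: T rot0 at col 0 lands with bottom-row=0; cleared 0 line(s) (total 0); column heights now [1 2 1 7 7 6 1], max=7
Test piece O rot0 at col 3 (width 2): heights before test = [1 2 1 7 7 6 1]; fits = False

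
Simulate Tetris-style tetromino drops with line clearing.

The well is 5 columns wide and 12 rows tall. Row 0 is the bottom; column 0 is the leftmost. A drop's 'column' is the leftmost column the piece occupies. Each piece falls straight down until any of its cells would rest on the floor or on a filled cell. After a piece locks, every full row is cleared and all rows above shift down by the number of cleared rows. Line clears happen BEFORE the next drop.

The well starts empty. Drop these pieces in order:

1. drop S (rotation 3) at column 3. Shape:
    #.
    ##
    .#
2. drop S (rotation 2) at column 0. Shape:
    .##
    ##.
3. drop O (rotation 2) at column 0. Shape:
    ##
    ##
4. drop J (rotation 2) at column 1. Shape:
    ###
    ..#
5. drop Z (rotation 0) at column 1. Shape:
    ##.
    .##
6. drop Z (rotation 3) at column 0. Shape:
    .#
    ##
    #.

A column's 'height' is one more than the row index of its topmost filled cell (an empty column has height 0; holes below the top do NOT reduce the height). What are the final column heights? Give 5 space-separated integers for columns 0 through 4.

Drop 1: S rot3 at col 3 lands with bottom-row=0; cleared 0 line(s) (total 0); column heights now [0 0 0 3 2], max=3
Drop 2: S rot2 at col 0 lands with bottom-row=0; cleared 0 line(s) (total 0); column heights now [1 2 2 3 2], max=3
Drop 3: O rot2 at col 0 lands with bottom-row=2; cleared 0 line(s) (total 0); column heights now [4 4 2 3 2], max=4
Drop 4: J rot2 at col 1 lands with bottom-row=3; cleared 0 line(s) (total 0); column heights now [4 5 5 5 2], max=5
Drop 5: Z rot0 at col 1 lands with bottom-row=5; cleared 0 line(s) (total 0); column heights now [4 7 7 6 2], max=7
Drop 6: Z rot3 at col 0 lands with bottom-row=6; cleared 0 line(s) (total 0); column heights now [8 9 7 6 2], max=9

Answer: 8 9 7 6 2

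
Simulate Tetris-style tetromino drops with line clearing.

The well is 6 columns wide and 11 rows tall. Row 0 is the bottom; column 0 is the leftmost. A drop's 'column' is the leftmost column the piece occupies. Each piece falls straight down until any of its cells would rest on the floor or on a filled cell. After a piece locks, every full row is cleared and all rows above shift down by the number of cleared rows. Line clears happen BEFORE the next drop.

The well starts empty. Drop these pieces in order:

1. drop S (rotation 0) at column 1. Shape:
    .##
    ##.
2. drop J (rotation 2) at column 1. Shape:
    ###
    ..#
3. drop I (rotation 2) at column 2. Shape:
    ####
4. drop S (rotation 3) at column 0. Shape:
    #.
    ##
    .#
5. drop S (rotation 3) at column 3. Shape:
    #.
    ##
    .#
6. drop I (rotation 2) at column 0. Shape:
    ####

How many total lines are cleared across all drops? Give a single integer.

Drop 1: S rot0 at col 1 lands with bottom-row=0; cleared 0 line(s) (total 0); column heights now [0 1 2 2 0 0], max=2
Drop 2: J rot2 at col 1 lands with bottom-row=2; cleared 0 line(s) (total 0); column heights now [0 4 4 4 0 0], max=4
Drop 3: I rot2 at col 2 lands with bottom-row=4; cleared 0 line(s) (total 0); column heights now [0 4 5 5 5 5], max=5
Drop 4: S rot3 at col 0 lands with bottom-row=4; cleared 0 line(s) (total 0); column heights now [7 6 5 5 5 5], max=7
Drop 5: S rot3 at col 3 lands with bottom-row=5; cleared 0 line(s) (total 0); column heights now [7 6 5 8 7 5], max=8
Drop 6: I rot2 at col 0 lands with bottom-row=8; cleared 0 line(s) (total 0); column heights now [9 9 9 9 7 5], max=9

Answer: 0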